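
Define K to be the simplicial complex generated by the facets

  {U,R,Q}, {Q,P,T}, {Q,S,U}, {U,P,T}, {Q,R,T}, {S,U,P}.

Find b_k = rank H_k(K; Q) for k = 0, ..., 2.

b_0 = 1, b_1 = 1, b_2 = 0.

We work with the vertex ordering P < Q < R < S < T < U. The simplices of K, each written with vertices in increasing order, are:

  0-simplices (6): P, Q, R, S, T, U
  1-simplices (12): PQ, PS, PT, PU, QR, QS, QT, QU, RT, RU, SU, TU
  2-simplices (6): PQT, PSU, PTU, QRT, QRU, QSU

Hence C_0 ≅ Z^6, C_1 ≅ Z^12, C_2 ≅ Z^6.

The boundary map ∂_1: C_1 → C_0 sends each edge [p,q] (with p < q) to q − p. For instance
  ∂QU = U − Q.
As a 6×12 matrix over Z this has rank 5, with invariant factors (1,1,1,1,1).

The boundary map ∂_2: C_2 → C_1 acts by ∂[p,q,r] = [q,r] − [p,r] + [p,q]. For instance
  ∂PQT = QT − PT + PQ,
  ∂PSU = SU − PU + PS.
The 12×6 boundary matrix has rank 6 and Smith normal form diag(1,1,1,1,1,1).

From H_k ≅ ker(∂_k) / im(∂_{k+1}) we obtain:

  H_0: rank C_0 − rank ∂_1 = 6 − 5 = 1, and the invariant factors of ∂_1 are all 1, so H_0 ≅ Z.
  H_1: rank ker ∂_1 − rank ∂_2 = (12 − 5) − 6 = 1, and the invariant factors of ∂_2 are all 1, so H_1 ≅ Z.
  H_2: rank ker ∂_2 − rank ∂_3 = (6 − 6) − 0 = 0, and there is no ∂_3, so H_2 ≅ 0.

Hence the Betti numbers are b_0 = 1, b_1 = 1, b_2 = 0.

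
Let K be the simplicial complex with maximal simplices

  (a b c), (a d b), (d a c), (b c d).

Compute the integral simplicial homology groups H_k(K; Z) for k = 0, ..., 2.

Fix the vertex order a < b < c < d and write every simplex with vertices in increasing order. Then dim K = 2 and the simplices of K are:

  0-simplices (4): a, b, c, d
  1-simplices (6): ab, ac, ad, bc, bd, cd
  2-simplices (4): abc, abd, acd, bcd

giving chain groups C_0 ≅ Z^4, C_1 ≅ Z^6, C_2 ≅ Z^4.

∂_1: C_1 → C_0 sends each edge [p,q] (with p < q) to q − p.
The resulting 4×6 matrix has rank 3, and its Smith normal form has invariant factors (1,1,1).

Boundary ∂_2: C_2 → C_1 maps a triangle to the signed sum of its edges. For instance
  ∂abc = bc − ac + ab,
  ∂abd = bd − ad + ab.
The 6×4 boundary matrix has rank 3 and Smith normal form diag(1,1,1).

From H_k ≅ ker(∂_k) / im(∂_{k+1}) we obtain:

  H_0: rank C_0 − rank ∂_1 = 4 − 3 = 1, and the invariant factors of ∂_1 are all 1, so H_0 = Z.
  H_1: rank ker ∂_1 − rank ∂_2 = (6 − 3) − 3 = 0, and the invariant factors of ∂_2 are all 1, so H_1 = 0.
  H_2: rank ker ∂_2 − rank ∂_3 = (4 − 3) − 0 = 1, and there is no ∂_3, so H_2 = Z.

As a check, the Euler characteristic is 4 − 6 + 4 = 2, which agrees with 1 − 0 + 1 = 2.

H_0 = Z,  H_1 = 0,  H_2 = Z.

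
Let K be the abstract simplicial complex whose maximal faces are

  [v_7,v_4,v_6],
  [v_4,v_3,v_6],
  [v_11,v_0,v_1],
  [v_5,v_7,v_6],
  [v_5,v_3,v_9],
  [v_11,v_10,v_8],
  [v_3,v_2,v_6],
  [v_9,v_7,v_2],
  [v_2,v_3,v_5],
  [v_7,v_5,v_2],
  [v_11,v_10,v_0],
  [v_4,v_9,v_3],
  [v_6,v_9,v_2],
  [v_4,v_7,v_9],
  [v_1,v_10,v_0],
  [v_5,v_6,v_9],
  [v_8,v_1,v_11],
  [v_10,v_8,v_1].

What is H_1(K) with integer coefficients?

H_1 = Z/2.

K has 12 vertices, 27 edges, 18 triangles.
rank ∂_1 = 10, rank ∂_2 = 17 ⇒ b_1 = 27 − 10 − 17 = 0; ∂_2 has invariant factor(s) [2] giving torsion. So H_1 ≅ Z/2.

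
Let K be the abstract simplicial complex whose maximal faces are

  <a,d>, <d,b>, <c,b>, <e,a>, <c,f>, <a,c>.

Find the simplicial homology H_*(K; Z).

H_0 ≅ Z,  H_1 ≅ Z.

We work with the vertex ordering a < b < c < d < e < f. The simplices of K, each written with vertices in increasing order, are:

  0-simplices (6): a, b, c, d, e, f
  1-simplices (6): ac, ad, ae, bc, bd, cf

so the chain groups are C_0 ≅ Z^6, C_1 ≅ Z^6.

∂_1: C_1 → C_0 sends each edge [p,q] (with p < q) to q − p.
The resulting 6×6 matrix has rank 5, and its Smith normal form has invariant factors (1,1,1,1,1).

Reading off H_k = ker ∂_k / im ∂_{k+1}:

  H_0: rank C_0 − rank ∂_1 = 6 − 5 = 1, and the invariant factors of ∂_1 are all 1, so H_0 = Z.
  H_1: rank ker ∂_1 − rank ∂_2 = (6 − 5) − 0 = 1, and there is no ∂_2, so H_1 = Z.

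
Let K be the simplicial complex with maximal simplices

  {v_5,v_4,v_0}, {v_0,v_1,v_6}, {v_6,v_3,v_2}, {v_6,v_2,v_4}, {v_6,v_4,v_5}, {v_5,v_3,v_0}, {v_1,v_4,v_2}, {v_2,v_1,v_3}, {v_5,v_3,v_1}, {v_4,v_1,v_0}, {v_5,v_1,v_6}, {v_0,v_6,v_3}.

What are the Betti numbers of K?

b_0 = 1, b_1 = 0, b_2 = 0.

We work with the vertex ordering v_0 < v_1 < v_2 < v_3 < v_4 < v_5 < v_6. The simplices of K, each written with vertices in increasing order, are:

  0-simplices (7): [v_0], [v_1], [v_2], [v_3], [v_4], [v_5], [v_6]
  1-simplices (18): (18 of them)
  2-simplices (12): (12 of them)

giving chain groups C_0 ≅ Z^7, C_1 ≅ Z^18, C_2 ≅ Z^12.

∂_1: C_1 → C_0 is given by ∂[p,q] = [q] − [p]. For instance
  ∂[v_1,v_5] = [v_5] − [v_1].
As a 7×18 matrix over Z this has rank 6, with invariant factors (1,1,1,1,1,1).

Boundary ∂_2: C_2 → C_1 maps a triangle to the signed sum of its edges. For instance
  ∂[v_0,v_3,v_6] = [v_3,v_6] − [v_0,v_6] + [v_0,v_3],
  ∂[v_0,v_4,v_5] = [v_4,v_5] − [v_0,v_5] + [v_0,v_4].
This gives a 18×12 integer matrix of rank 12; reducing to Smith normal form yields diagonal entries (1,1,1,1,1,1,1,1,1,1,1,2).

Now H_k = ker ∂_k / im ∂_{k+1}, so:

  H_0: rank C_0 − rank ∂_1 = 7 − 6 = 1, and the invariant factors of ∂_1 are all 1, so H_0 = Z.
  H_1: rank ker ∂_1 − rank ∂_2 = (18 − 6) − 12 = 0, and ∂_2 has invariant factor 2 > 1, so H_1 = Z/2Z.
  H_2: rank ker ∂_2 − rank ∂_3 = (12 − 12) − 0 = 0, and there is no ∂_3, so H_2 = 0.

As a check, the Euler characteristic is 7 − 18 + 12 = 1, which agrees with 1 − 0 + 0 = 1.

Hence the Betti numbers are b_0 = 1, b_1 = 0, b_2 = 0.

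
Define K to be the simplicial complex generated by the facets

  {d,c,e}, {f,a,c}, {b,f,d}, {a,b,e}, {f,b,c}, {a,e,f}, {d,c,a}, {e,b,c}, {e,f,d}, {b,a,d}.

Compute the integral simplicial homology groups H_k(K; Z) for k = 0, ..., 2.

H_0 = Z,  H_1 = Z/2,  H_2 = 0.

K has 6 vertices, 15 edges, 10 triangles.
rank ∂_0 = 0, rank ∂_1 = 5 ⇒ b_0 = 6 − 0 − 5 = 1; all invariant factors of ∂_1 are 1 so no torsion. So H_0 ≅ Z.
rank ∂_1 = 5, rank ∂_2 = 10 ⇒ b_1 = 15 − 5 − 10 = 0; ∂_2 has invariant factor(s) [2] giving torsion. So H_1 ≅ Z/2.
rank ∂_2 = 10, rank ∂_3 = 0 ⇒ b_2 = 10 − 10 − 0 = 0. So H_2 ≅ 0.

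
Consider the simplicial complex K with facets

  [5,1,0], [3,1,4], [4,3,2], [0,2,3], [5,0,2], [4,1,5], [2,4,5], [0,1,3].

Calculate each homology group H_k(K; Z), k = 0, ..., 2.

Fix the vertex order 0 < 1 < 2 < 3 < 4 < 5 and write every simplex with vertices in increasing order. Then dim K = 2 and the simplices of K are:

  0-simplices (6): [0], [1], [2], [3], [4], [5]
  1-simplices (12): [0,1], [0,2], [0,3], [0,5], [1,3], [1,4], [1,5], [2,3], [2,4], [2,5], [3,4], [4,5]
  2-simplices (8): [0,1,3], [0,1,5], [0,2,3], [0,2,5], [1,3,4], [1,4,5], [2,3,4], [2,4,5]

giving chain groups C_0 ≅ Z^6, C_1 ≅ Z^12, C_2 ≅ Z^8.

Boundary ∂_1: C_1 → C_0 is given by ∂[p,q] = [q] − [p].
As a 6×12 matrix over Z this has rank 5, with invariant factors (1,1,1,1,1).

Boundary ∂_2: C_2 → C_1 sends each 2-simplex [p,q,r] to [q,r] − [p,r] + [p,q]. For instance
  ∂[0,2,5] = [2,5] − [0,5] + [0,2],
  ∂[0,1,5] = [1,5] − [0,5] + [0,1].
The resulting 12×8 matrix has rank 7, and its Smith normal form has invariant factors (1,1,1,1,1,1,1).

Now H_k = ker ∂_k / im ∂_{k+1}, so:

  H_0: rank C_0 − rank ∂_1 = 6 − 5 = 1, and the invariant factors of ∂_1 are all 1, so H_0 ≅ Z.
  H_1: rank ker ∂_1 − rank ∂_2 = (12 − 5) − 7 = 0, and the invariant factors of ∂_2 are all 1, so H_1 ≅ 0.
  H_2: rank ker ∂_2 − rank ∂_3 = (8 − 7) − 0 = 1, and there is no ∂_3, so H_2 ≅ Z.

As a check, the Euler characteristic is 6 − 12 + 8 = 2, which agrees with 1 − 0 + 1 = 2.
(K is a triangulation of the 2-sphere S^2.)

H_0 = Z,  H_1 = 0,  H_2 = Z.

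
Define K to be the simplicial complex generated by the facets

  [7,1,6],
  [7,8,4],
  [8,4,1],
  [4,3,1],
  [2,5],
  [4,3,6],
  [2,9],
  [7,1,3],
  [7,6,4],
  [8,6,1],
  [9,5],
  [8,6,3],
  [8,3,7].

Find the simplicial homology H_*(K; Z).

H_0 = Z^2,  H_1 = Z ⊕ Z/2Z,  H_2 = 0.

We work with the vertex ordering 1 < 2 < 3 < 4 < 5 < 6 < 7 < 8 < 9. The simplices of K, each written with vertices in increasing order, are:

  0-simplices (9): [1], [2], [3], [4], [5], [6], [7], [8], [9]
  1-simplices (18): [1,3], [1,4], [1,6], [1,7], [1,8], [2,5], [2,9], [3,4], [3,6], [3,7], [3,8], [4,6], [4,7], [4,8], [5,9], [6,7], [6,8], [7,8]
  2-simplices (10): [1,3,4], [1,3,7], [1,4,8], [1,6,7], [1,6,8], [3,4,6], [3,6,8], [3,7,8], [4,6,7], [4,7,8]

Hence C_0 ≅ Z^9, C_1 ≅ Z^18, C_2 ≅ Z^10.

Boundary ∂_1: C_1 → C_0 sends each edge [p,q] (with p < q) to q − p.
The resulting 9×18 matrix has rank 7, and its Smith normal form has invariant factors (1,1,1,1,1,1,1).

The boundary map ∂_2: C_2 → C_1 acts by ∂[p,q,r] = [q,r] − [p,r] + [p,q]. For instance
  ∂[1,6,7] = [6,7] − [1,7] + [1,6],
  ∂[1,4,8] = [4,8] − [1,8] + [1,4].
This gives a 18×10 integer matrix of rank 10; reducing to Smith normal form yields diagonal entries (1,1,1,1,1,1,1,1,1,2).

Reading off H_k = ker ∂_k / im ∂_{k+1}:

  H_0: rank C_0 − rank ∂_1 = 9 − 7 = 2, and the invariant factors of ∂_1 are all 1, so H_0 ≅ Z^2.
  H_1: rank ker ∂_1 − rank ∂_2 = (18 − 7) − 10 = 1, and ∂_2 has invariant factor 2 > 1, so H_1 ≅ Z ⊕ Z/2Z.
  H_2: rank ker ∂_2 − rank ∂_3 = (10 − 10) − 0 = 0, and there is no ∂_3, so H_2 ≅ 0.

As a check, the Euler characteristic is 9 − 18 + 10 = 1, which agrees with 2 − 1 + 0 = 1.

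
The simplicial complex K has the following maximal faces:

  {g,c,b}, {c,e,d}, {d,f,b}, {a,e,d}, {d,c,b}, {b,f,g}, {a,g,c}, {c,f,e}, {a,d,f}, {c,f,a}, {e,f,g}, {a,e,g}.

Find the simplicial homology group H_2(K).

H_2 ≅ 0.

Order the vertices as a < b < c < d < e < f < g. Listing each simplex with vertices in this order, K has dimension 2 with simplices:

  0-simplices (7): a, b, c, d, e, f, g
  1-simplices (18): ac, ad, ae, af, ag, bc, bd, bf, bg, cd, ce, cf, cg, de, df, ef, eg, fg
  2-simplices (12): acf, acg, ade, adf, aeg, bcd, bcg, bdf, bfg, cde, cef, efg

Hence C_0 ≅ Z^7, C_1 ≅ Z^18, C_2 ≅ Z^12.

The boundary map ∂_1: C_1 → C_0 maps an edge to its endpoints' difference, ∂[p,q] = q − p. For instance
  ∂cf = f − c.
The resulting 7×18 matrix has rank 6, and its Smith normal form has invariant factors (1,1,1,1,1,1).

Boundary ∂_2: C_2 → C_1 acts by ∂[p,q,r] = [q,r] − [p,r] + [p,q]. For instance
  ∂acg = cg − ag + ac,
  ∂efg = fg − eg + ef.
This gives a 18×12 integer matrix of rank 12; reducing to Smith normal form yields diagonal entries (1,1,1,1,1,1,1,1,1,1,1,2).

From H_k ≅ ker(∂_k) / im(∂_{k+1}) we obtain:

  H_2: rank ker ∂_2 − rank ∂_3 = (12 − 12) − 0 = 0, and there is no ∂_3, so H_2 = 0.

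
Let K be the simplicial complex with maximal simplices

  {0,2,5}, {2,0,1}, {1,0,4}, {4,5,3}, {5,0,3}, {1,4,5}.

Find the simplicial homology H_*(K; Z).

Take the total order 0 < 1 < 2 < 3 < 4 < 5 on the vertex set. Then K (dimension 2) consists of the simplices:

  0-simplices (6): [0], [1], [2], [3], [4], [5]
  1-simplices (12): [0,1], [0,2], [0,3], [0,4], [0,5], [1,2], [1,4], [1,5], [2,5], [3,4], [3,5], [4,5]
  2-simplices (6): [0,1,2], [0,1,4], [0,2,5], [0,3,5], [1,4,5], [3,4,5]

Hence C_0 ≅ Z^6, C_1 ≅ Z^12, C_2 ≅ Z^6.

Boundary ∂_1: C_1 → C_0 is given by ∂[p,q] = [q] − [p]. For instance
  ∂[0,5] = [5] − [0].
The 6×12 boundary matrix has rank 5 and Smith normal form diag(1,1,1,1,1).

The boundary map ∂_2: C_2 → C_1 acts by ∂[p,q,r] = [q,r] − [p,r] + [p,q]. For instance
  ∂[0,2,5] = [2,5] − [0,5] + [0,2],
  ∂[0,1,4] = [1,4] − [0,4] + [0,1].
The resulting 12×6 matrix has rank 6, and its Smith normal form has invariant factors (1,1,1,1,1,1).

From H_k ≅ ker(∂_k) / im(∂_{k+1}) we obtain:

  H_0: rank C_0 − rank ∂_1 = 6 − 5 = 1, and the invariant factors of ∂_1 are all 1, so H_0 = Z.
  H_1: rank ker ∂_1 − rank ∂_2 = (12 − 5) − 6 = 1, and the invariant factors of ∂_2 are all 1, so H_1 = Z.
  H_2: rank ker ∂_2 − rank ∂_3 = (6 − 6) − 0 = 0, and there is no ∂_3, so H_2 = 0.

As a check, the Euler characteristic is 6 − 12 + 6 = 0, which agrees with 1 − 1 + 0 = 0.

H_0 ≅ Z,  H_1 ≅ Z,  H_2 = 0.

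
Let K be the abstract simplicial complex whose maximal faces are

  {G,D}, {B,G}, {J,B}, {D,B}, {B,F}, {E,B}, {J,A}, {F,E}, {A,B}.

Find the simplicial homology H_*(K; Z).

H_0 = Z,  H_1 = Z^3.

Take the total order A < B < D < E < F < G < J on the vertex set. Then K (dimension 1) consists of the simplices:

  0-simplices (7): A, B, D, E, F, G, J
  1-simplices (9): AB, AJ, BD, BE, BF, BG, BJ, DG, EF

Hence C_0 ≅ Z^7, C_1 ≅ Z^9.

Boundary ∂_1: C_1 → C_0 is given by ∂[p,q] = [q] − [p]. For instance
  ∂EF = F − E.
The 7×9 boundary matrix has rank 6 and Smith normal form diag(1,1,1,1,1,1).

Reading off H_k = ker ∂_k / im ∂_{k+1}:

  H_0: rank C_0 − rank ∂_1 = 7 − 6 = 1, and the invariant factors of ∂_1 are all 1, so H_0 = Z.
  H_1: rank ker ∂_1 − rank ∂_2 = (9 − 6) − 0 = 3, and there is no ∂_2, so H_1 = Z^3.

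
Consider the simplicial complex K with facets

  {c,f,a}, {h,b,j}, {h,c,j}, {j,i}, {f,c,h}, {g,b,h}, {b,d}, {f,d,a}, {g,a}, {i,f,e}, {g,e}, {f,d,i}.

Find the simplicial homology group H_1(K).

H_1 ≅ Z^4.

Take the total order a < b < c < d < e < f < g < h < i < j on the vertex set. Then K (dimension 2) consists of the simplices:

  0-simplices (10): a, b, c, d, e, f, g, h, i, j
  1-simplices (21): ac, ad, af, ag, bd, bg, bh, bj, cf, ch, cj, df, di, ef, eg, ei, fh, fi, gh, hj, ij
  2-simplices (8): acf, adf, bgh, bhj, cfh, chj, dfi, efi

giving chain groups C_0 ≅ Z^10, C_1 ≅ Z^21, C_2 ≅ Z^8.

∂_1: C_1 → C_0 sends each edge [p,q] (with p < q) to q − p.
As a 10×21 matrix over Z this has rank 9, with invariant factors (1,1,1,1,1,1,1,1,1).

Boundary ∂_2: C_2 → C_1 acts by ∂[p,q,r] = [q,r] − [p,r] + [p,q]. For instance
  ∂adf = df − af + ad,
  ∂efi = fi − ei + ef.
As a 21×8 matrix over Z this has rank 8, with invariant factors (1,1,1,1,1,1,1,1).

From H_k ≅ ker(∂_k) / im(∂_{k+1}) we obtain:

  H_1: rank ker ∂_1 − rank ∂_2 = (21 − 9) − 8 = 4, and the invariant factors of ∂_2 are all 1, so H_1 = Z^4.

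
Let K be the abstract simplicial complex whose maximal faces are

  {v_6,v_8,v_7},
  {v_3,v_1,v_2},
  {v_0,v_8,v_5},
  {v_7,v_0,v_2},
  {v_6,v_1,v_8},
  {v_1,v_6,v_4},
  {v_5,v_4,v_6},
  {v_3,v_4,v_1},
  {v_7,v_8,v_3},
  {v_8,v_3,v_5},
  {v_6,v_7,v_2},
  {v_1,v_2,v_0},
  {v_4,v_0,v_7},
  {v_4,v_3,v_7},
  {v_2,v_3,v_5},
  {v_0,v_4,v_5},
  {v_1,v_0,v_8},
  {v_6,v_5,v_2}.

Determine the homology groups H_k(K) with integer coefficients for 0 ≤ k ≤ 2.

H_0 = Z,  H_1 = Z^2,  H_2 = Z.

Fix the vertex order v_0 < v_1 < v_2 < v_3 < v_4 < v_5 < v_6 < v_7 < v_8 and write every simplex with vertices in increasing order. Then dim K = 2 and the simplices of K are:

  0-simplices (9): [v_0], [v_1], [v_2], [v_3], [v_4], [v_5], [v_6], [v_7], [v_8]
  1-simplices (27): (27 of them)
  2-simplices (18): (18 of them)

so the chain groups are C_0 ≅ Z^9, C_1 ≅ Z^27, C_2 ≅ Z^18.

The boundary map ∂_1: C_1 → C_0 maps an edge to its endpoints' difference, ∂[p,q] = q − p.
As a 9×27 matrix over Z this has rank 8, with invariant factors (1,1,1,1,1,1,1,1).

Boundary ∂_2: C_2 → C_1 acts by ∂[p,q,r] = [q,r] − [p,r] + [p,q]. For instance
  ∂[v_3,v_4,v_7] = [v_4,v_7] − [v_3,v_7] + [v_3,v_4],
  ∂[v_0,v_4,v_5] = [v_4,v_5] − [v_0,v_5] + [v_0,v_4].
The resulting 27×18 matrix has rank 17, and its Smith normal form has invariant factors (1,1,1,1,1,1,1,1,1,1,1,1,1,1,1,1,1).

Computing H_k = (kernel of ∂_k) / (image of ∂_{k+1}):

  H_0: rank C_0 − rank ∂_1 = 9 − 8 = 1, and the invariant factors of ∂_1 are all 1, so H_0 ≅ Z.
  H_1: rank ker ∂_1 − rank ∂_2 = (27 − 8) − 17 = 2, and the invariant factors of ∂_2 are all 1, so H_1 ≅ Z^2.
  H_2: rank ker ∂_2 − rank ∂_3 = (18 − 17) − 0 = 1, and there is no ∂_3, so H_2 ≅ Z.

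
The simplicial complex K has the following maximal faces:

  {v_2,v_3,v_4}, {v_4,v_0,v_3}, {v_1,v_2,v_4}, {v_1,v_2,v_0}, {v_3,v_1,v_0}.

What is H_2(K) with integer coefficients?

H_2 = 0.

K has 5 vertices, 10 edges, 5 triangles.
rank ∂_2 = 5, rank ∂_3 = 0 ⇒ b_2 = 5 − 5 − 0 = 0. So H_2 ≅ 0.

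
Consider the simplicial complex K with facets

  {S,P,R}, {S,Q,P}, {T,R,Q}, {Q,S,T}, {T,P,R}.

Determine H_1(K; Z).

H_1 ≅ Z.

Take the total order P < Q < R < S < T on the vertex set. Then K (dimension 2) consists of the simplices:

  0-simplices (5): P, Q, R, S, T
  1-simplices (10): PQ, PR, PS, PT, QR, QS, QT, RS, RT, ST
  2-simplices (5): PQS, PRS, PRT, QRT, QST

giving chain groups C_0 ≅ Z^5, C_1 ≅ Z^10, C_2 ≅ Z^5.

The boundary map ∂_1: C_1 → C_0 sends each edge [p,q] (with p < q) to q − p.
This gives a 5×10 integer matrix of rank 4; reducing to Smith normal form yields diagonal entries (1,1,1,1).

The boundary map ∂_2: C_2 → C_1 sends each 2-simplex [p,q,r] to [q,r] − [p,r] + [p,q]. For instance
  ∂QRT = RT − QT + QR,
  ∂PQS = QS − PS + PQ.
The 10×5 boundary matrix has rank 5 and Smith normal form diag(1,1,1,1,1).

Now H_k = ker ∂_k / im ∂_{k+1}, so:

  H_1: rank ker ∂_1 − rank ∂_2 = (10 − 4) − 5 = 1, and the invariant factors of ∂_2 are all 1, so H_1 ≅ Z.

(K is a triangulation of the Möbius band.)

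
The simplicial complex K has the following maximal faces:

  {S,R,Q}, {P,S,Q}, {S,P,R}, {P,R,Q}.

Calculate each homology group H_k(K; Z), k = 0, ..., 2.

H_0 ≅ Z,  H_1 = 0,  H_2 ≅ Z.

We work with the vertex ordering P < Q < R < S. The simplices of K, each written with vertices in increasing order, are:

  0-simplices (4): P, Q, R, S
  1-simplices (6): PQ, PR, PS, QR, QS, RS
  2-simplices (4): PQR, PQS, PRS, QRS

giving chain groups C_0 ≅ Z^4, C_1 ≅ Z^6, C_2 ≅ Z^4.

∂_1: C_1 → C_0 sends each edge [p,q] (with p < q) to q − p.
As a 4×6 matrix over Z this has rank 3, with invariant factors (1,1,1).

Boundary ∂_2: C_2 → C_1 maps a triangle to the signed sum of its edges. For instance
  ∂QRS = RS − QS + QR,
  ∂PQR = QR − PR + PQ.
As a 6×4 matrix over Z this has rank 3, with invariant factors (1,1,1).

Reading off H_k = ker ∂_k / im ∂_{k+1}:

  H_0: rank C_0 − rank ∂_1 = 4 − 3 = 1, and the invariant factors of ∂_1 are all 1, so H_0 ≅ Z.
  H_1: rank ker ∂_1 − rank ∂_2 = (6 − 3) − 3 = 0, and the invariant factors of ∂_2 are all 1, so H_1 ≅ 0.
  H_2: rank ker ∂_2 − rank ∂_3 = (4 − 3) − 0 = 1, and there is no ∂_3, so H_2 ≅ Z.

(K is a triangulation of the 2-sphere S^2.)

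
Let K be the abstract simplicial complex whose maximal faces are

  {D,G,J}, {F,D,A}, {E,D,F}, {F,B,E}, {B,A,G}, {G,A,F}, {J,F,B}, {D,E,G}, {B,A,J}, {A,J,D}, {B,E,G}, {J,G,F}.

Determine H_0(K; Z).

H_0 ≅ Z.

We work with the vertex ordering A < B < D < E < F < G < J. The simplices of K, each written with vertices in increasing order, are:

  0-simplices (7): A, B, D, E, F, G, J
  1-simplices (18): AB, AD, AF, AG, AJ, BE, BF, BG, BJ, DE, DF, DG, DJ, EF, EG, FG, FJ, GJ
  2-simplices (12): ABG, ABJ, ADF, ADJ, AFG, BEF, BEG, BFJ, DEF, DEG, DGJ, FGJ

so the chain groups are C_0 ≅ Z^7, C_1 ≅ Z^18, C_2 ≅ Z^12.

The boundary map ∂_1: C_1 → C_0 sends each edge [p,q] (with p < q) to q − p.
The 7×18 boundary matrix has rank 6 and Smith normal form diag(1,1,1,1,1,1).

Boundary ∂_2: C_2 → C_1 acts by ∂[p,q,r] = [q,r] − [p,r] + [p,q]. For instance
  ∂BFJ = FJ − BJ + BF,
  ∂ABJ = BJ − AJ + AB.
As a 18×12 matrix over Z this has rank 12, with invariant factors (1,1,1,1,1,1,1,1,1,1,1,2).

Now H_k = ker ∂_k / im ∂_{k+1}, so:

  H_0: rank C_0 − rank ∂_1 = 7 − 6 = 1, and the invariant factors of ∂_1 are all 1, so H_0 = Z.

(K is a triangulation of the real projective plane RP^2.)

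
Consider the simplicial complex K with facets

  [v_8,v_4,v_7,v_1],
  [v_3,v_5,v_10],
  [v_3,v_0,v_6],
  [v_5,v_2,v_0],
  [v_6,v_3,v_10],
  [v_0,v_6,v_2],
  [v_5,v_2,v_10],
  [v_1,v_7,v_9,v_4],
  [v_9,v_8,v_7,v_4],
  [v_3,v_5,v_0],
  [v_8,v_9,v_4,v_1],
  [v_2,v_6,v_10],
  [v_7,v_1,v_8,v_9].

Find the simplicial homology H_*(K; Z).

Fix the vertex order v_0 < v_1 < v_2 < v_3 < v_4 < v_5 < v_6 < v_7 < v_8 < v_9 < v_10 and write every simplex with vertices in increasing order. Then dim K = 3 and the simplices of K are:

  0-simplices (11): [v_0], [v_1], [v_2], [v_3], [v_4], [v_5], [v_6], [v_7], [v_8], [v_9], [v_10]
  1-simplices (22): (22 of them)
  2-simplices (18): (18 of them)
  3-simplices (5): [v_1,v_4,v_7,v_8], [v_1,v_4,v_7,v_9], [v_1,v_4,v_8,v_9], [v_1,v_7,v_8,v_9], [v_4,v_7,v_8,v_9]

giving chain groups C_0 ≅ Z^11, C_1 ≅ Z^22, C_2 ≅ Z^18, C_3 ≅ Z^5.

Boundary ∂_1: C_1 → C_0 maps an edge to its endpoints' difference, ∂[p,q] = q − p. For instance
  ∂[v_2,v_6] = [v_6] − [v_2].
The resulting 11×22 matrix has rank 9, and its Smith normal form has invariant factors (1,1,1,1,1,1,1,1,1).

∂_2: C_2 → C_1 sends each 2-simplex [p,q,r] to [q,r] − [p,r] + [p,q]. For instance
  ∂[v_4,v_7,v_8] = [v_7,v_8] − [v_4,v_8] + [v_4,v_7],
  ∂[v_0,v_2,v_5] = [v_2,v_5] − [v_0,v_5] + [v_0,v_2].
The resulting 22×18 matrix has rank 13, and its Smith normal form has invariant factors (1,1,1,1,1,1,1,1,1,1,1,1,1).

∂_3: C_3 → C_2 sends each 3-simplex σ to the alternating sum Σ_i (−1)^i (σ with its i-th vertex removed). For instance
  ∂[v_1,v_4,v_8,v_9] = [v_4,v_8,v_9] − [v_1,v_8,v_9] + [v_1,v_4,v_9] − [v_1,v_4,v_8],
  ∂[v_1,v_4,v_7,v_9] = [v_4,v_7,v_9] − [v_1,v_7,v_9] + [v_1,v_4,v_9] − [v_1,v_4,v_7].
The 18×5 boundary matrix has rank 4 and Smith normal form diag(1,1,1,1).

Now H_k = ker ∂_k / im ∂_{k+1}, so:

  H_0: rank C_0 − rank ∂_1 = 11 − 9 = 2, and the invariant factors of ∂_1 are all 1, so H_0 ≅ Z^2.
  H_1: rank ker ∂_1 − rank ∂_2 = (22 − 9) − 13 = 0, and the invariant factors of ∂_2 are all 1, so H_1 ≅ 0.
  H_2: rank ker ∂_2 − rank ∂_3 = (18 − 13) − 4 = 1, and the invariant factors of ∂_3 are all 1, so H_2 ≅ Z.
  H_3: rank ker ∂_3 − rank ∂_4 = (5 − 4) − 0 = 1, and there is no ∂_4, so H_3 ≅ Z.

As a check, the Euler characteristic is 11 − 22 + 18 − 5 = 2, which agrees with 2 − 0 + 1 − 1 = 2.

H_0 = Z^2,  H_1 = 0,  H_2 = Z,  H_3 = Z.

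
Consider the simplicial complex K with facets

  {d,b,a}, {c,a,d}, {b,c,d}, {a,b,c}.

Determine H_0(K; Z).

We work with the vertex ordering a < b < c < d. The simplices of K, each written with vertices in increasing order, are:

  0-simplices (4): a, b, c, d
  1-simplices (6): ab, ac, ad, bc, bd, cd
  2-simplices (4): abc, abd, acd, bcd

Hence C_0 ≅ Z^4, C_1 ≅ Z^6, C_2 ≅ Z^4.

The boundary map ∂_1: C_1 → C_0 sends each edge [p,q] (with p < q) to q − p. For instance
  ∂ad = d − a.
The resulting 4×6 matrix has rank 3, and its Smith normal form has invariant factors (1,1,1).

The boundary map ∂_2: C_2 → C_1 sends each 2-simplex [p,q,r] to [q,r] − [p,r] + [p,q]. For instance
  ∂bcd = cd − bd + bc,
  ∂abd = bd − ad + ab.
As a 6×4 matrix over Z this has rank 3, with invariant factors (1,1,1).

Now H_k = ker ∂_k / im ∂_{k+1}, so:

  H_0: rank C_0 − rank ∂_1 = 4 − 3 = 1, and the invariant factors of ∂_1 are all 1, so H_0 ≅ Z.

(K is a triangulation of the 2-sphere S^2.)

H_0 ≅ Z.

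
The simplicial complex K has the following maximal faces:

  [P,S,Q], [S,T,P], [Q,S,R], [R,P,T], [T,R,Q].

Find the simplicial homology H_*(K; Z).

K has 5 vertices, 10 edges, 5 triangles.
rank ∂_0 = 0, rank ∂_1 = 4 ⇒ b_0 = 5 − 0 − 4 = 1; all invariant factors of ∂_1 are 1 so no torsion. So H_0 = Z.
rank ∂_1 = 4, rank ∂_2 = 5 ⇒ b_1 = 10 − 4 − 5 = 1; all invariant factors of ∂_2 are 1 so no torsion. So H_1 = Z.
rank ∂_2 = 5, rank ∂_3 = 0 ⇒ b_2 = 5 − 5 − 0 = 0. So H_2 = 0.

H_0 = Z,  H_1 = Z,  H_2 = 0.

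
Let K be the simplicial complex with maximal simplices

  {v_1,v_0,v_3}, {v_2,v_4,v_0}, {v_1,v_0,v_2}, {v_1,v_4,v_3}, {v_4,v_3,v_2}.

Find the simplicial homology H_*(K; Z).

Order the vertices as v_0 < v_1 < v_2 < v_3 < v_4. Listing each simplex with vertices in this order, K has dimension 2 with simplices:

  0-simplices (5): [v_0], [v_1], [v_2], [v_3], [v_4]
  1-simplices (10): [v_0,v_1], [v_0,v_2], [v_0,v_3], [v_0,v_4], [v_1,v_2], [v_1,v_3], [v_1,v_4], [v_2,v_3], [v_2,v_4], [v_3,v_4]
  2-simplices (5): [v_0,v_1,v_2], [v_0,v_1,v_3], [v_0,v_2,v_4], [v_1,v_3,v_4], [v_2,v_3,v_4]

giving chain groups C_0 ≅ Z^5, C_1 ≅ Z^10, C_2 ≅ Z^5.

∂_1: C_1 → C_0 maps an edge to its endpoints' difference, ∂[p,q] = q − p. For instance
  ∂[v_1,v_3] = [v_3] − [v_1].
This gives a 5×10 integer matrix of rank 4; reducing to Smith normal form yields diagonal entries (1,1,1,1).

∂_2: C_2 → C_1 sends each 2-simplex [p,q,r] to [q,r] − [p,r] + [p,q]. For instance
  ∂[v_0,v_1,v_2] = [v_1,v_2] − [v_0,v_2] + [v_0,v_1],
  ∂[v_2,v_3,v_4] = [v_3,v_4] − [v_2,v_4] + [v_2,v_3].
The resulting 10×5 matrix has rank 5, and its Smith normal form has invariant factors (1,1,1,1,1).

Reading off H_k = ker ∂_k / im ∂_{k+1}:

  H_0: rank C_0 − rank ∂_1 = 5 − 4 = 1, and the invariant factors of ∂_1 are all 1, so H_0 ≅ Z.
  H_1: rank ker ∂_1 − rank ∂_2 = (10 − 4) − 5 = 1, and the invariant factors of ∂_2 are all 1, so H_1 ≅ Z.
  H_2: rank ker ∂_2 − rank ∂_3 = (5 − 5) − 0 = 0, and there is no ∂_3, so H_2 ≅ 0.

H_0 ≅ Z,  H_1 ≅ Z,  H_2 = 0.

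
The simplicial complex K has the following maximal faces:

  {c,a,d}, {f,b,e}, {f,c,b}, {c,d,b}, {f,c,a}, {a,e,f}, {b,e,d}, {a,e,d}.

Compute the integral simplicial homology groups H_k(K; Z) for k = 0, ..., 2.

H_0 = Z,  H_1 = 0,  H_2 = Z.

K has 6 vertices, 12 edges, 8 triangles.
rank ∂_0 = 0, rank ∂_1 = 5 ⇒ b_0 = 6 − 0 − 5 = 1; all invariant factors of ∂_1 are 1 so no torsion. So H_0 ≅ Z.
rank ∂_1 = 5, rank ∂_2 = 7 ⇒ b_1 = 12 − 5 − 7 = 0; all invariant factors of ∂_2 are 1 so no torsion. So H_1 ≅ 0.
rank ∂_2 = 7, rank ∂_3 = 0 ⇒ b_2 = 8 − 7 − 0 = 1. So H_2 ≅ Z.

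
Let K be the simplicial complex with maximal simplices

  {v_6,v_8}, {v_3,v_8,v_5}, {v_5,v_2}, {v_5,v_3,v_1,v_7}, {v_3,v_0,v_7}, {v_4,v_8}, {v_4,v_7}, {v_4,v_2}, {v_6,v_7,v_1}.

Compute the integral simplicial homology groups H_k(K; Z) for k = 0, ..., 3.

Take the total order v_0 < v_1 < v_2 < v_3 < v_4 < v_5 < v_6 < v_7 < v_8 on the vertex set. Then K (dimension 3) consists of the simplices:

  0-simplices (9): [v_0], [v_1], [v_2], [v_3], [v_4], [v_5], [v_6], [v_7], [v_8]
  1-simplices (17): (17 of them)
  2-simplices (7): [v_0,v_3,v_7], [v_1,v_3,v_5], [v_1,v_3,v_7], [v_1,v_5,v_7], [v_1,v_6,v_7], [v_3,v_5,v_7], [v_3,v_5,v_8]
  3-simplices (1): [v_1,v_3,v_5,v_7]

giving chain groups C_0 ≅ Z^9, C_1 ≅ Z^17, C_2 ≅ Z^7, C_3 ≅ Z^1.

The boundary map ∂_1: C_1 → C_0 sends each edge [p,q] (with p < q) to q − p. For instance
  ∂[v_6,v_7] = [v_7] − [v_6].
The 9×17 boundary matrix has rank 8 and Smith normal form diag(1,1,1,1,1,1,1,1).

Boundary ∂_2: C_2 → C_1 sends each 2-simplex [p,q,r] to [q,r] − [p,r] + [p,q]. For instance
  ∂[v_3,v_5,v_8] = [v_5,v_8] − [v_3,v_8] + [v_3,v_5],
  ∂[v_3,v_5,v_7] = [v_5,v_7] − [v_3,v_7] + [v_3,v_5].
The resulting 17×7 matrix has rank 6, and its Smith normal form has invariant factors (1,1,1,1,1,1).

Boundary ∂_3: C_3 → C_2 sends each 3-simplex σ to the alternating sum Σ_i (−1)^i (σ with its i-th vertex removed). For instance
  ∂[v_1,v_3,v_5,v_7] = [v_3,v_5,v_7] − [v_1,v_5,v_7] + [v_1,v_3,v_7] − [v_1,v_3,v_5].
As a 7×1 matrix over Z this has rank 1, with invariant factors (1).

Reading off H_k = ker ∂_k / im ∂_{k+1}:

  H_0: rank C_0 − rank ∂_1 = 9 − 8 = 1, and the invariant factors of ∂_1 are all 1, so H_0 ≅ Z.
  H_1: rank ker ∂_1 − rank ∂_2 = (17 − 8) − 6 = 3, and the invariant factors of ∂_2 are all 1, so H_1 ≅ Z^3.
  H_2: rank ker ∂_2 − rank ∂_3 = (7 − 6) − 1 = 0, and the invariant factors of ∂_3 are all 1, so H_2 ≅ 0.
  H_3: rank ker ∂_3 − rank ∂_4 = (1 − 1) − 0 = 0, and there is no ∂_4, so H_3 ≅ 0.

H_0 = Z,  H_1 = Z^3,  H_2 = 0,  H_3 = 0.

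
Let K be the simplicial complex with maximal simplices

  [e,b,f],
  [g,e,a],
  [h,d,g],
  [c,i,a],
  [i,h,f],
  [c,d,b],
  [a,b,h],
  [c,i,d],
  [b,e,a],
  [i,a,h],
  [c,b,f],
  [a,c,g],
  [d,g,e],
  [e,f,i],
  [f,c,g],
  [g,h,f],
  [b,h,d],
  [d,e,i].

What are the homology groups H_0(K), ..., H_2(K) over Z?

H_0 = Z,  H_1 = Z^2,  H_2 = Z.

Take the total order a < b < c < d < e < f < g < h < i on the vertex set. Then K (dimension 2) consists of the simplices:

  0-simplices (9): a, b, c, d, e, f, g, h, i
  1-simplices (27): ab, ac, ae, ag, ah, ai, bc, bd, be, bf, bh, cd, cf, cg, ci, de, dg, dh, di, ef, eg, ei, fg, fh, fi, gh, hi
  2-simplices (18): abe, abh, acg, aci, aeg, ahi, bcd, bcf, bdh, bef, cdi, cfg, deg, dei, dgh, efi, fgh, fhi

giving chain groups C_0 ≅ Z^9, C_1 ≅ Z^27, C_2 ≅ Z^18.

The boundary map ∂_1: C_1 → C_0 is given by ∂[p,q] = [q] − [p]. For instance
  ∂fh = h − f.
This gives a 9×27 integer matrix of rank 8; reducing to Smith normal form yields diagonal entries (1,1,1,1,1,1,1,1).

Boundary ∂_2: C_2 → C_1 sends each 2-simplex [p,q,r] to [q,r] − [p,r] + [p,q]. For instance
  ∂bcf = cf − bf + bc,
  ∂abe = be − ae + ab.
This gives a 27×18 integer matrix of rank 17; reducing to Smith normal form yields diagonal entries (1,1,1,1,1,1,1,1,1,1,1,1,1,1,1,1,1).

Now H_k = ker ∂_k / im ∂_{k+1}, so:

  H_0: rank C_0 − rank ∂_1 = 9 − 8 = 1, and the invariant factors of ∂_1 are all 1, so H_0 ≅ Z.
  H_1: rank ker ∂_1 − rank ∂_2 = (27 − 8) − 17 = 2, and the invariant factors of ∂_2 are all 1, so H_1 ≅ Z^2.
  H_2: rank ker ∂_2 − rank ∂_3 = (18 − 17) − 0 = 1, and there is no ∂_3, so H_2 ≅ Z.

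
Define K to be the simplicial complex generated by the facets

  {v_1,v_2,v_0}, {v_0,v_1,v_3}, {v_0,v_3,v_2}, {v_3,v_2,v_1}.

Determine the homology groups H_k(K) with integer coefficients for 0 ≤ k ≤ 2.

H_0 = Z,  H_1 = 0,  H_2 = Z.

Order the vertices as v_0 < v_1 < v_2 < v_3. Listing each simplex with vertices in this order, K has dimension 2 with simplices:

  0-simplices (4): [v_0], [v_1], [v_2], [v_3]
  1-simplices (6): [v_0,v_1], [v_0,v_2], [v_0,v_3], [v_1,v_2], [v_1,v_3], [v_2,v_3]
  2-simplices (4): [v_0,v_1,v_2], [v_0,v_1,v_3], [v_0,v_2,v_3], [v_1,v_2,v_3]

Hence C_0 ≅ Z^4, C_1 ≅ Z^6, C_2 ≅ Z^4.

∂_1: C_1 → C_0 maps an edge to its endpoints' difference, ∂[p,q] = q − p. For instance
  ∂[v_2,v_3] = [v_3] − [v_2].
As a 4×6 matrix over Z this has rank 3, with invariant factors (1,1,1).

∂_2: C_2 → C_1 acts by ∂[p,q,r] = [q,r] − [p,r] + [p,q]. For instance
  ∂[v_0,v_2,v_3] = [v_2,v_3] − [v_0,v_3] + [v_0,v_2],
  ∂[v_1,v_2,v_3] = [v_2,v_3] − [v_1,v_3] + [v_1,v_2].
The resulting 6×4 matrix has rank 3, and its Smith normal form has invariant factors (1,1,1).

Now H_k = ker ∂_k / im ∂_{k+1}, so:

  H_0: rank C_0 − rank ∂_1 = 4 − 3 = 1, and the invariant factors of ∂_1 are all 1, so H_0 ≅ Z.
  H_1: rank ker ∂_1 − rank ∂_2 = (6 − 3) − 3 = 0, and the invariant factors of ∂_2 are all 1, so H_1 ≅ 0.
  H_2: rank ker ∂_2 − rank ∂_3 = (4 − 3) − 0 = 1, and there is no ∂_3, so H_2 ≅ Z.

As a check, the Euler characteristic is 4 − 6 + 4 = 2, which agrees with 1 − 0 + 1 = 2.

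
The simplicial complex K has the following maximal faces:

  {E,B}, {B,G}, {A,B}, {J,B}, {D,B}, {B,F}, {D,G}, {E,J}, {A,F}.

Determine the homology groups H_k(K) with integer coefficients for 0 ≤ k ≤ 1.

H_0 = Z,  H_1 = Z^3.

Order the vertices as A < B < D < E < F < G < J. Listing each simplex with vertices in this order, K has dimension 1 with simplices:

  0-simplices (7): A, B, D, E, F, G, J
  1-simplices (9): AB, AF, BD, BE, BF, BG, BJ, DG, EJ

giving chain groups C_0 ≅ Z^7, C_1 ≅ Z^9.

The boundary map ∂_1: C_1 → C_0 is given by ∂[p,q] = [q] − [p].
This gives a 7×9 integer matrix of rank 6; reducing to Smith normal form yields diagonal entries (1,1,1,1,1,1).

From H_k ≅ ker(∂_k) / im(∂_{k+1}) we obtain:

  H_0: rank C_0 − rank ∂_1 = 7 − 6 = 1, and the invariant factors of ∂_1 are all 1, so H_0 ≅ Z.
  H_1: rank ker ∂_1 − rank ∂_2 = (9 − 6) − 0 = 3, and there is no ∂_2, so H_1 ≅ Z^3.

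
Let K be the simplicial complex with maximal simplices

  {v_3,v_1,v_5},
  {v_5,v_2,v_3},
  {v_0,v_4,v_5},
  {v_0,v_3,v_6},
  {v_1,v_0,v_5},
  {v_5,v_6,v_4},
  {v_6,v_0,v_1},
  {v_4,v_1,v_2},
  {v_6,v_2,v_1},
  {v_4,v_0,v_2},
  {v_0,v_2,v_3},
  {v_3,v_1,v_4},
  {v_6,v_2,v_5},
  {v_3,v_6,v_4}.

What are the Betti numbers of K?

b_0 = 1, b_1 = 2, b_2 = 1.

Fix the vertex order v_0 < v_1 < v_2 < v_3 < v_4 < v_5 < v_6 and write every simplex with vertices in increasing order. Then dim K = 2 and the simplices of K are:

  0-simplices (7): [v_0], [v_1], [v_2], [v_3], [v_4], [v_5], [v_6]
  1-simplices (21): (21 of them)
  2-simplices (14): (14 of them)

Hence C_0 ≅ Z^7, C_1 ≅ Z^21, C_2 ≅ Z^14.

∂_1: C_1 → C_0 maps an edge to its endpoints' difference, ∂[p,q] = q − p. For instance
  ∂[v_0,v_2] = [v_2] − [v_0].
As a 7×21 matrix over Z this has rank 6, with invariant factors (1,1,1,1,1,1).

Boundary ∂_2: C_2 → C_1 maps a triangle to the signed sum of its edges. For instance
  ∂[v_0,v_3,v_6] = [v_3,v_6] − [v_0,v_6] + [v_0,v_3],
  ∂[v_0,v_2,v_3] = [v_2,v_3] − [v_0,v_3] + [v_0,v_2].
The 21×14 boundary matrix has rank 13 and Smith normal form diag(1,1,1,1,1,1,1,1,1,1,1,1,1).

Now H_k = ker ∂_k / im ∂_{k+1}, so:

  H_0: rank C_0 − rank ∂_1 = 7 − 6 = 1, and the invariant factors of ∂_1 are all 1, so H_0 ≅ Z.
  H_1: rank ker ∂_1 − rank ∂_2 = (21 − 6) − 13 = 2, and the invariant factors of ∂_2 are all 1, so H_1 ≅ Z^2.
  H_2: rank ker ∂_2 − rank ∂_3 = (14 − 13) − 0 = 1, and there is no ∂_3, so H_2 ≅ Z.

As a check, the Euler characteristic is 7 − 21 + 14 = 0, which agrees with 1 − 2 + 1 = 0.
(K is a triangulation of the torus T^2.)

Hence the Betti numbers are b_0 = 1, b_1 = 2, b_2 = 1.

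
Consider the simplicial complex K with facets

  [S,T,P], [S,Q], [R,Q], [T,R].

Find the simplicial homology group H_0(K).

H_0 ≅ Z.

We work with the vertex ordering P < Q < R < S < T. The simplices of K, each written with vertices in increasing order, are:

  0-simplices (5): P, Q, R, S, T
  1-simplices (6): PS, PT, QR, QS, RT, ST
  2-simplices (1): PST

Hence C_0 ≅ Z^5, C_1 ≅ Z^6, C_2 ≅ Z^1.

∂_1: C_1 → C_0 maps an edge to its endpoints' difference, ∂[p,q] = q − p. For instance
  ∂QS = S − Q.
This gives a 5×6 integer matrix of rank 4; reducing to Smith normal form yields diagonal entries (1,1,1,1).

The boundary map ∂_2: C_2 → C_1 sends each 2-simplex [p,q,r] to [q,r] − [p,r] + [p,q]. For instance
  ∂PST = ST − PT + PS.
The 6×1 boundary matrix has rank 1 and Smith normal form diag(1).

Computing H_k = (kernel of ∂_k) / (image of ∂_{k+1}):

  H_0: rank C_0 − rank ∂_1 = 5 − 4 = 1, and the invariant factors of ∂_1 are all 1, so H_0 = Z.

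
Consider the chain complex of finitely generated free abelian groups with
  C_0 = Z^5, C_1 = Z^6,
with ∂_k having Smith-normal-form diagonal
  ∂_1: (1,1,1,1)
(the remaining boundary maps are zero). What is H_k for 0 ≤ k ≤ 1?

H_0: b_0 = 5 − 0 − 4 = 1; torsion from ∂_1 factors > 1: none. So H_0 = Z.
H_1: b_1 = 6 − 4 − 0 = 2; torsion from ∂_2 factors > 1: none. So H_1 = Z^2.

H_0 = Z,  H_1 = Z^2.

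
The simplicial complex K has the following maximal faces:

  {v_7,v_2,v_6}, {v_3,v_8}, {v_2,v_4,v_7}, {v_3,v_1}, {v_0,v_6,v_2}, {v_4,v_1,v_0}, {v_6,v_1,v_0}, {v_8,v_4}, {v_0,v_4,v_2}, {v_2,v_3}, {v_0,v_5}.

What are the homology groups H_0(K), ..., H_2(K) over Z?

H_0 = Z,  H_1 = Z^2,  H_2 = 0.

Order the vertices as v_0 < v_1 < v_2 < v_3 < v_4 < v_5 < v_6 < v_7 < v_8. Listing each simplex with vertices in this order, K has dimension 2 with simplices:

  0-simplices (9): [v_0], [v_1], [v_2], [v_3], [v_4], [v_5], [v_6], [v_7], [v_8]
  1-simplices (16): (16 of them)
  2-simplices (6): [v_0,v_1,v_4], [v_0,v_1,v_6], [v_0,v_2,v_4], [v_0,v_2,v_6], [v_2,v_4,v_7], [v_2,v_6,v_7]

so the chain groups are C_0 ≅ Z^9, C_1 ≅ Z^16, C_2 ≅ Z^6.

∂_1: C_1 → C_0 is given by ∂[p,q] = [q] − [p].
As a 9×16 matrix over Z this has rank 8, with invariant factors (1,1,1,1,1,1,1,1).

Boundary ∂_2: C_2 → C_1 acts by ∂[p,q,r] = [q,r] − [p,r] + [p,q]. For instance
  ∂[v_0,v_2,v_4] = [v_2,v_4] − [v_0,v_4] + [v_0,v_2],
  ∂[v_2,v_6,v_7] = [v_6,v_7] − [v_2,v_7] + [v_2,v_6].
As a 16×6 matrix over Z this has rank 6, with invariant factors (1,1,1,1,1,1).

Computing H_k = (kernel of ∂_k) / (image of ∂_{k+1}):

  H_0: rank C_0 − rank ∂_1 = 9 − 8 = 1, and the invariant factors of ∂_1 are all 1, so H_0 = Z.
  H_1: rank ker ∂_1 − rank ∂_2 = (16 − 8) − 6 = 2, and the invariant factors of ∂_2 are all 1, so H_1 = Z^2.
  H_2: rank ker ∂_2 − rank ∂_3 = (6 − 6) − 0 = 0, and there is no ∂_3, so H_2 = 0.

As a check, the Euler characteristic is 9 − 16 + 6 = -1, which agrees with 1 − 2 + 0 = -1.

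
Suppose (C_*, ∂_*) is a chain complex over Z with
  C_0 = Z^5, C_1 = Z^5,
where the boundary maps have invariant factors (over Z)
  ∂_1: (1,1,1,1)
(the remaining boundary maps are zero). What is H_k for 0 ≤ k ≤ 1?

H_0 = Z,  H_1 = Z.

H_0: b_0 = 5 − 0 − 4 = 1; torsion from ∂_1 factors > 1: none. So H_0 = Z.
H_1: b_1 = 5 − 4 − 0 = 1; torsion from ∂_2 factors > 1: none. So H_1 = Z.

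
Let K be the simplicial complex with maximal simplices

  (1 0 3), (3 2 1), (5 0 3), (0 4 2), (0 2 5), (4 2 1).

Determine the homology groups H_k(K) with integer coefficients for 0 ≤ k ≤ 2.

Order the vertices as 0 < 1 < 2 < 3 < 4 < 5. Listing each simplex with vertices in this order, K has dimension 2 with simplices:

  0-simplices (6): [0], [1], [2], [3], [4], [5]
  1-simplices (12): [0,1], [0,2], [0,3], [0,4], [0,5], [1,2], [1,3], [1,4], [2,3], [2,4], [2,5], [3,5]
  2-simplices (6): [0,1,3], [0,2,4], [0,2,5], [0,3,5], [1,2,3], [1,2,4]

giving chain groups C_0 ≅ Z^6, C_1 ≅ Z^12, C_2 ≅ Z^6.

∂_1: C_1 → C_0 sends each edge [p,q] (with p < q) to q − p.
The resulting 6×12 matrix has rank 5, and its Smith normal form has invariant factors (1,1,1,1,1).

Boundary ∂_2: C_2 → C_1 acts by ∂[p,q,r] = [q,r] − [p,r] + [p,q]. For instance
  ∂[1,2,3] = [2,3] − [1,3] + [1,2],
  ∂[0,1,3] = [1,3] − [0,3] + [0,1].
As a 12×6 matrix over Z this has rank 6, with invariant factors (1,1,1,1,1,1).

From H_k ≅ ker(∂_k) / im(∂_{k+1}) we obtain:

  H_0: rank C_0 − rank ∂_1 = 6 − 5 = 1, and the invariant factors of ∂_1 are all 1, so H_0 = Z.
  H_1: rank ker ∂_1 − rank ∂_2 = (12 − 5) − 6 = 1, and the invariant factors of ∂_2 are all 1, so H_1 = Z.
  H_2: rank ker ∂_2 − rank ∂_3 = (6 − 6) − 0 = 0, and there is no ∂_3, so H_2 = 0.

(K is a triangulation of the cylinder S^1 x I.)

H_0 = Z,  H_1 = Z,  H_2 = 0.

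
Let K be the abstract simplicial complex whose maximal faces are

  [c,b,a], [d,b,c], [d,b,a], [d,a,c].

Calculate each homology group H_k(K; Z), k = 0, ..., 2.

Take the total order a < b < c < d on the vertex set. Then K (dimension 2) consists of the simplices:

  0-simplices (4): a, b, c, d
  1-simplices (6): ab, ac, ad, bc, bd, cd
  2-simplices (4): abc, abd, acd, bcd

giving chain groups C_0 ≅ Z^4, C_1 ≅ Z^6, C_2 ≅ Z^4.

The boundary map ∂_1: C_1 → C_0 sends each edge [p,q] (with p < q) to q − p. For instance
  ∂bd = d − b.
The resulting 4×6 matrix has rank 3, and its Smith normal form has invariant factors (1,1,1).

The boundary map ∂_2: C_2 → C_1 maps a triangle to the signed sum of its edges. For instance
  ∂bcd = cd − bd + bc,
  ∂abd = bd − ad + ab.
As a 6×4 matrix over Z this has rank 3, with invariant factors (1,1,1).

Reading off H_k = ker ∂_k / im ∂_{k+1}:

  H_0: rank C_0 − rank ∂_1 = 4 − 3 = 1, and the invariant factors of ∂_1 are all 1, so H_0 ≅ Z.
  H_1: rank ker ∂_1 − rank ∂_2 = (6 − 3) − 3 = 0, and the invariant factors of ∂_2 are all 1, so H_1 ≅ 0.
  H_2: rank ker ∂_2 − rank ∂_3 = (4 − 3) − 0 = 1, and there is no ∂_3, so H_2 ≅ Z.

H_0 = Z,  H_1 = 0,  H_2 = Z.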